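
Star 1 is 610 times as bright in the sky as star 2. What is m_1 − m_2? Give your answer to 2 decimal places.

m_1 − m_2 ≈ -6.96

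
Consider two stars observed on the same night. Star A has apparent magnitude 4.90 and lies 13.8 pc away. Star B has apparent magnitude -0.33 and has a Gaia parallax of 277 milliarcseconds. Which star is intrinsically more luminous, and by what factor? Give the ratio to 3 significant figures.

Star B is more luminous, by a factor of 8.46.

Star A: M = m − 5 log₁₀ d + 5 = 4.90 − 5·1.1399 + 5 = 4.201
Star B: p = 277 mas = 0.277″ → d = 1/p = 3.610 pc
Star B: M = m − 5 log₁₀ d + 5 = -0.33 − 5·0.5575 + 5 = 1.882
ΔM = M_A − M_B = 4.201 − (1.882) = 2.318; smaller M is more luminous → Star B.
L ratio = 10^(0.4 |ΔM|) = 10^0.927 = 8.458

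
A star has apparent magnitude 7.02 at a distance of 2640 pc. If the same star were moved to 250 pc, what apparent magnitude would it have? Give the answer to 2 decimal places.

Flux ∝ 1/d², so Δm = 5 log₁₀(d₂/d₁) = 5 log₁₀(250/2640) = -5.118
m₂ = m₁ + Δm = 7.02 + (-5.118) = 1.902

m ≈ 1.90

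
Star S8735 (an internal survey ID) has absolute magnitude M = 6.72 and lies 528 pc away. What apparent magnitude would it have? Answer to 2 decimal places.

m = M + 5 log₁₀ d − 5 = 6.72 + 5·2.7226 − 5 = 15.333

m ≈ 15.33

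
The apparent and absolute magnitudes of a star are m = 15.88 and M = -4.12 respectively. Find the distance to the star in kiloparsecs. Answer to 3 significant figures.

d ≈ 100 kpc

Distance modulus: m − M = 15.88 − (-4.12) = 20.000
m − M = 5 log₁₀ d − 5
log₁₀ d = (m − M)/5 + 1 = 5.0000
d = 10^5.0000 = 100000 pc
= 100.0 kpc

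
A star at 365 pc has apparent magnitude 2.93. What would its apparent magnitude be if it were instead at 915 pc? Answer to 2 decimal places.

m ≈ 4.93

Flux ∝ 1/d², so Δm = 5 log₁₀(d₂/d₁) = 5 log₁₀(915/365) = 1.996
m₂ = m₁ + Δm = 2.93 + (1.996) = 4.926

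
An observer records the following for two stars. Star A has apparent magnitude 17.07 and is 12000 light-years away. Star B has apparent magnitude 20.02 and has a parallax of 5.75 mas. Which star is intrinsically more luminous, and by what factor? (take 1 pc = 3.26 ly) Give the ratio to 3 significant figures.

Star A is more luminous, by a factor of 6780.

Star A: d = 12000 ly / 3.26 = 3681 pc
Star A: M = m − 5 log₁₀ d + 5 = 17.07 − 5·3.5660 + 5 = 4.240
Star B: p = 5.75 mas = 5.75×10^-3″ → d = 1/p = 173.9 pc
Star B: M = m − 5 log₁₀ d + 5 = 20.02 − 5·2.2403 + 5 = 13.818
ΔM = M_A − M_B = 4.240 − (13.818) = -9.578; smaller M is more luminous → Star A.
L ratio = 10^(0.4 |ΔM|) = 10^3.831 = 6781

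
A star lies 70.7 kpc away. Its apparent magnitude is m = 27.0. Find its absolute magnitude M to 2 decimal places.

M ≈ 7.75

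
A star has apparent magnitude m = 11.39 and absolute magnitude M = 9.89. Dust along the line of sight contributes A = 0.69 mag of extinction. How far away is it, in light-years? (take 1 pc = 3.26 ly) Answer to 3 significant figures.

m − M = 5 log₁₀(d/10 pc) + A  ⇒  11.39 − (9.89) − 0.69 = 5 log₁₀(d/10)
0.810 = 5 log₁₀(d/10)
log₁₀ d = (m − M − A)/5 + 1 = 1.1620
d = 10^1.1620 = 14.52 pc
= 47.34 ly

d ≈ 47.3 ly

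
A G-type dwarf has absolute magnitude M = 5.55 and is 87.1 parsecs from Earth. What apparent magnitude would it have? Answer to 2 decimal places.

m ≈ 10.25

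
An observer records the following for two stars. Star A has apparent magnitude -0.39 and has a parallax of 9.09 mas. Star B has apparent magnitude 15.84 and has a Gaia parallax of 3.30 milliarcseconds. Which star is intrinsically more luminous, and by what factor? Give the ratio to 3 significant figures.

Star A is more luminous, by a factor of 409000.

Star A: p = 9.09 mas = 9.09×10^-3″ → d = 1/p = 110.0 pc
Star A: M = m − 5 log₁₀ d + 5 = -0.39 − 5·2.0414 + 5 = -5.597
Star B: p = 3.30 mas = 3.30×10^-3″ → d = 1/p = 303.0 pc
Star B: M = m − 5 log₁₀ d + 5 = 15.84 − 5·2.4815 + 5 = 8.433
ΔM = M_A − M_B = -5.597 − (8.433) = -14.030; smaller M is more luminous → Star A.
L ratio = 10^(0.4 |ΔM|) = 10^5.612 = 409200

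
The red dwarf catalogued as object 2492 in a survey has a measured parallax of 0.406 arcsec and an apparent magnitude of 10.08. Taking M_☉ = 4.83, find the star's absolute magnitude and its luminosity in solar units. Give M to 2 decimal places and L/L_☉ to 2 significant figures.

d = 1/p = 1/0.406″ = 2.463 pc
M = m − 5 log₁₀ d + 5 = 10.08 − 5·0.3915 + 5 = 13.123
M − M_☉ = 13.123 − 4.83 = 8.293
L/L_☉ = 10^(−0.4 × 8.293) = 4.819×10^-4

M ≈ 13.12; L/L_☉ ≈ 4.8×10^-4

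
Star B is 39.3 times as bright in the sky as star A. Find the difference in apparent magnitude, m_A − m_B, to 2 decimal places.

Pogson: Δm = −2.5 log₁₀(ratio) = −2.5 log₁₀(39.3) = −2.5 × 1.5944 = -3.986
Star B is brighter so has the smaller magnitude: m_A − m_B is positive.

m_A − m_B ≈ 3.99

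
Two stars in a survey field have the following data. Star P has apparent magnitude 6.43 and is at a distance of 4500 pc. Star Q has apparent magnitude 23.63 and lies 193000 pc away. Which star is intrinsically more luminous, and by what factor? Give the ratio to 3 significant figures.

Star P is more luminous, by a factor of 4120.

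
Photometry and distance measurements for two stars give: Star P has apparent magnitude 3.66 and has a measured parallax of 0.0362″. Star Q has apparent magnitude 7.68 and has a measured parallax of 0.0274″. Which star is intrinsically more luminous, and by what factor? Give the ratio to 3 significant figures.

Star P: d = 1/p = 1/0.0362″ = 27.62 pc
Star P: M = m − 5 log₁₀ d + 5 = 3.66 − 5·1.4413 + 5 = 1.454
Star Q: d = 1/p = 1/0.0274″ = 36.50 pc
Star Q: M = m − 5 log₁₀ d + 5 = 7.68 − 5·1.5622 + 5 = 4.869
ΔM = M_P − M_Q = 1.454 − (4.869) = -3.415; smaller M is more luminous → Star P.
L ratio = 10^(0.4 |ΔM|) = 10^1.366 = 23.23

Star P is more luminous, by a factor of 23.2.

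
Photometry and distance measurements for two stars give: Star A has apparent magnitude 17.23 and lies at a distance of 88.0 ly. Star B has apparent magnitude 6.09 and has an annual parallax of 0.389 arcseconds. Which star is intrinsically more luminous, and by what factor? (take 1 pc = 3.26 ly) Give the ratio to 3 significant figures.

Star B is more luminous, by a factor of 259.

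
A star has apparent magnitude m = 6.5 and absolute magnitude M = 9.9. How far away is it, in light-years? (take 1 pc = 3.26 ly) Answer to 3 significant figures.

d ≈ 6.81 ly

Distance modulus: m − M = 6.5 − (9.9) = -3.400
m − M = 5 log₁₀ d − 5
log₁₀ d = (m − M)/5 + 1 = 0.3200
d = 10^0.3200 = 2.089 pc
= 6.811 ly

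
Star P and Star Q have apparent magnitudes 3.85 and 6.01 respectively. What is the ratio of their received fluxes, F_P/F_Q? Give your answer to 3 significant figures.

Δm = 3.85 − (6.01) = -2.16
Flux ratio = 10^(−0.4 Δm) = 10^(−0.4 × -2.16) = 10^0.864 = 7.311

F_P/F_Q ≈ 7.31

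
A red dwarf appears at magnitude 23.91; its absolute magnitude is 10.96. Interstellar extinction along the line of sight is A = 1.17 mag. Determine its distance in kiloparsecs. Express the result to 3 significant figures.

m − M = 5 log₁₀(d/10 pc) + A  ⇒  23.91 − (10.96) − 1.17 = 5 log₁₀(d/10)
11.780 = 5 log₁₀(d/10)
log₁₀ d = (m − M − A)/5 + 1 = 3.3560
d = 10^3.3560 = 2270 pc
= 2.270 kpc

d ≈ 2.27 kpc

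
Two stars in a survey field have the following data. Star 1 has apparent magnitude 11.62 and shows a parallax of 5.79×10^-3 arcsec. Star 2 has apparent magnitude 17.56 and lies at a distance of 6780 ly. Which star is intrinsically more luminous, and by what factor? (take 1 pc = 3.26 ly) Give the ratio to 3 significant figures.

Star 1: d = 1/p = 1/5.79×10^-3″ = 172.7 pc
Star 1: M = m − 5 log₁₀ d + 5 = 11.62 − 5·2.2373 + 5 = 5.433
Star 2: d = 6780 ly / 3.26 = 2080 pc
Star 2: M = m − 5 log₁₀ d + 5 = 17.56 − 5·3.3180 + 5 = 5.970
ΔM = M_1 − M_2 = 5.433 − (5.970) = -0.537; smaller M is more luminous → Star 1.
L ratio = 10^(0.4 |ΔM|) = 10^0.215 = 1.639

Star 1 is more luminous, by a factor of 1.64.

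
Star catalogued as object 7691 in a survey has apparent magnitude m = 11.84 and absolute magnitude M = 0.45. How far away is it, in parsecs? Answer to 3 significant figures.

μ = m − M = 11.390
m − M = 5 log₁₀ d − 5
log₁₀ d = (m − M)/5 + 1 = 3.2780
d = 10^3.2780 = 1897 pc

d ≈ 1900 pc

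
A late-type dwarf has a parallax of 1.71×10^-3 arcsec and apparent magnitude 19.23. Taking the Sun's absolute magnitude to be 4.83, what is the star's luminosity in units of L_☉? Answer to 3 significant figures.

L/L_☉ ≈ 5.94×10^-3

d = 1/p = 1/1.71×10^-3″ = 584.8 pc
M = m − 5 log₁₀ d + 5 = 19.23 − 5·2.7670 + 5 = 10.395
M − M_☉ = 10.395 − 4.83 = 5.565
L/L_☉ = 10^(−0.4 × 5.565) = 5.943×10^-3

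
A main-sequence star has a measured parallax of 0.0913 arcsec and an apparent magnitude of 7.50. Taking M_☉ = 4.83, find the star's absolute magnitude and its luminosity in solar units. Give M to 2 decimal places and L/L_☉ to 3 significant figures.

d = 1/p = 1/0.0913″ = 10.95 pc
M = m − 5 log₁₀ d + 5 = 7.50 − 5·1.0395 + 5 = 7.302
M − M_☉ = 7.302 − 4.83 = 2.472
L/L_☉ = 10^(−0.4 × 2.472) = 0.1026

M ≈ 7.30; L/L_☉ ≈ 0.103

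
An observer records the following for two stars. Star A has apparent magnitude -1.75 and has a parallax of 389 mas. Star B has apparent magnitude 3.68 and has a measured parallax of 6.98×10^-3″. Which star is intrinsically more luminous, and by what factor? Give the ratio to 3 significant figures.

Star A: p = 389 mas = 0.389″ → d = 1/p = 2.571 pc
Star A: M = m − 5 log₁₀ d + 5 = -1.75 − 5·0.4101 + 5 = 1.200
Star B: d = 1/p = 1/6.98×10^-3″ = 143.3 pc
Star B: M = m − 5 log₁₀ d + 5 = 3.68 − 5·2.1561 + 5 = -2.101
ΔM = M_A − M_B = 1.200 − (-2.101) = 3.300; smaller M is more luminous → Star B.
L ratio = 10^(0.4 |ΔM|) = 10^1.320 = 20.90

Star B is more luminous, by a factor of 20.9.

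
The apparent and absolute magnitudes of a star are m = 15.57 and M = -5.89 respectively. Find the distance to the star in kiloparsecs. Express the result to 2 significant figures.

d ≈ 200 kpc

Distance modulus: m − M = 15.57 − (-5.89) = 21.460
m − M = 5 log₁₀ d − 5
log₁₀ d = (m − M)/5 + 1 = 5.2920
d = 10^5.2920 = 195900 pc
= 195.9 kpc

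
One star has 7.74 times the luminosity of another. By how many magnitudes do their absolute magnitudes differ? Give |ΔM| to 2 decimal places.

|ΔM| ≈ 2.22

Pogson: ΔM = −2.5 log₁₀(ratio) = −2.5 log₁₀(7.74) = −2.5 × 0.8887 = -2.222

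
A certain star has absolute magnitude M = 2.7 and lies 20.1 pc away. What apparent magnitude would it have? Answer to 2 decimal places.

m ≈ 4.22

m = M + 5 log₁₀ d − 5 = 2.7 + 5·1.3032 − 5 = 4.216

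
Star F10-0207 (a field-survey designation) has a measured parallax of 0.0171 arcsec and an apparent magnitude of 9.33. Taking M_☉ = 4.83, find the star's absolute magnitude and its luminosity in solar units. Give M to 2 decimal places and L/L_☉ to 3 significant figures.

M ≈ 5.49; L/L_☉ ≈ 0.542

d = 1/p = 1/0.0171″ = 58.48 pc
M = m − 5 log₁₀ d + 5 = 9.33 − 5·1.7670 + 5 = 5.495
M − M_☉ = 5.495 − 4.83 = 0.665
L/L_☉ = 10^(−0.4 × 0.665) = 0.5420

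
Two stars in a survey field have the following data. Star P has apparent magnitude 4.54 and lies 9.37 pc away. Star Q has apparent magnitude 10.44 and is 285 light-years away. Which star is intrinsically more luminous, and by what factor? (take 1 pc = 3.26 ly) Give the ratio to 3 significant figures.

Star P is more luminous, by a factor of 2.63.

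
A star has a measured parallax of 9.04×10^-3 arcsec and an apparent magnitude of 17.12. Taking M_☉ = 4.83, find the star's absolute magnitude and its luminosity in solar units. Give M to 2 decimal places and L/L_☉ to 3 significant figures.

M ≈ 11.90; L/L_☉ ≈ 1.48×10^-3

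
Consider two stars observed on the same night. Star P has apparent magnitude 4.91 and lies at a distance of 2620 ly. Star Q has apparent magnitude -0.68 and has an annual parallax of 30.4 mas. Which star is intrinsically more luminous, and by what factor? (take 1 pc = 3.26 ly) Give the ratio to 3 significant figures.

Star P is more luminous, by a factor of 3.47.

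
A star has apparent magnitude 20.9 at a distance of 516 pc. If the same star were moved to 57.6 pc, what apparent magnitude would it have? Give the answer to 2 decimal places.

Flux ∝ 1/d², so Δm = 5 log₁₀(d₂/d₁) = 5 log₁₀(57.6/516) = -4.761
m₂ = m₁ + Δm = 20.9 + (-4.761) = 16.139

m ≈ 16.14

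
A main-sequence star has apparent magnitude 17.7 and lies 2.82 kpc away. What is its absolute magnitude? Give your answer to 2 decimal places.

d = 2.82 kpc = 2820 pc
5 log₁₀(d/10 pc) = 5 log₁₀(2820) − 5 = 12.251
M = m − 5 log₁₀(d/10) = 17.7 − 12.251 = 5.449

M ≈ 5.45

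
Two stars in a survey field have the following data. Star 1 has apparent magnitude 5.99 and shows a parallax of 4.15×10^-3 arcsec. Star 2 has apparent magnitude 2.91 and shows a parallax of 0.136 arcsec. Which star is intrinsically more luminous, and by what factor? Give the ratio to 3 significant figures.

Star 1 is more luminous, by a factor of 62.9.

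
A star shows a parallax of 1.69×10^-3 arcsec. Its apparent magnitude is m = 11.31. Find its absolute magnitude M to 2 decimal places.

d = 1/p = 1/1.69×10^-3″ = 591.7 pc
5 log₁₀(d/10 pc) = 5 log₁₀(591.7) − 5 = 8.861
M = m − 5 log₁₀(d/10) = 11.31 − 8.861 = 2.449

M ≈ 2.45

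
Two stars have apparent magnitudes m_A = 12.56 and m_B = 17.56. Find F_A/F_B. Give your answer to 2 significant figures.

F_A/F_B ≈ 100

Δm = 12.56 − (17.56) = -5.00
Flux ratio = 10^(−0.4 Δm) = 10^(−0.4 × -5.00) = 10^2.000 = 100.0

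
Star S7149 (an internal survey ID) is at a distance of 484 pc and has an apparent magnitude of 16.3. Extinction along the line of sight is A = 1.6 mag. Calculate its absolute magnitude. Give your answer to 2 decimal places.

5 log₁₀(d/10 pc) = 5 log₁₀(484.0) − 5 = 8.424
M = m − 5 log₁₀(d/10) − A = 16.3 − 8.424 − 1.6 = 6.276

M ≈ 6.28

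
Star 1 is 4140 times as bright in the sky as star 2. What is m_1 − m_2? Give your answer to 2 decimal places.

m_1 − m_2 ≈ -9.04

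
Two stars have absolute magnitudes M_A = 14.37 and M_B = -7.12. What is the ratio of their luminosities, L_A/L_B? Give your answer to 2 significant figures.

ΔM = M_A − M_B = 21.49
L_A/L_B = 10^(−0.4 ΔM) = 10^-8.596 = 2.535×10^-9

L_A/L_B ≈ 2.5×10^-9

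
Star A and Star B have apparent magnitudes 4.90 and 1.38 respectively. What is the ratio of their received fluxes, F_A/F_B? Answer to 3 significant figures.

Δm = 4.90 − (1.38) = 3.52
Flux ratio = 10^(−0.4 Δm) = 10^(−0.4 × 3.52) = 10^-1.408 = 0.03908

F_A/F_B ≈ 0.0391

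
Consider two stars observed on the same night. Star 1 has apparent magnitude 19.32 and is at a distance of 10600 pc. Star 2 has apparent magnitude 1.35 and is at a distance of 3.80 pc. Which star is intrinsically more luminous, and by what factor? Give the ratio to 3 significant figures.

Star 1: M = m − 5 log₁₀ d + 5 = 19.32 − 5·4.0253 + 5 = 4.193
Star 2: M = m − 5 log₁₀ d + 5 = 1.35 − 5·0.5798 + 5 = 3.451
ΔM = M_1 − M_2 = 4.193 − (3.451) = 0.742; smaller M is more luminous → Star 2.
L ratio = 10^(0.4 |ΔM|) = 10^0.297 = 1.981

Star 2 is more luminous, by a factor of 1.98.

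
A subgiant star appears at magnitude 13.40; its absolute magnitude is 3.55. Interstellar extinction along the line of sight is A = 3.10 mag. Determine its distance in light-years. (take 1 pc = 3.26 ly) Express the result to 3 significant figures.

m − M = 5 log₁₀(d/10 pc) + A  ⇒  13.40 − (3.55) − 3.10 = 5 log₁₀(d/10)
6.750 = 5 log₁₀(d/10)
log₁₀ d = (m − M − A)/5 + 1 = 2.3500
d = 10^2.3500 = 223.9 pc
= 729.8 ly

d ≈ 730 ly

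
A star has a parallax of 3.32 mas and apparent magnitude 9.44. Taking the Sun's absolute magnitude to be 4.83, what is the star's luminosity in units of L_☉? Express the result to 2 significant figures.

L/L_☉ ≈ 13

d = 1/p = 1000/3.32 mas = 301.2 pc
M = m − 5 log₁₀ d + 5 = 9.44 − 5·2.4789 + 5 = 2.046
M − M_☉ = 2.046 − 4.83 = -2.784
L/L_☉ = 10^(−0.4 × -2.784) = 12.99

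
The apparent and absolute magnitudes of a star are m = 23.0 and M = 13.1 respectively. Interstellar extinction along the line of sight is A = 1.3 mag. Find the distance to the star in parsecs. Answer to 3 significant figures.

d ≈ 525 pc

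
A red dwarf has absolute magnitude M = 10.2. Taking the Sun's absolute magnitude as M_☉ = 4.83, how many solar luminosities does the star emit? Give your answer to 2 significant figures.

L/L_☉ ≈ 7.1×10^-3

M − M_☉ = 10.2 − 4.83 = 5.370
L/L_☉ = 10^(−0.4 (M − M_☉)) = 10^-2.148 = 7.112×10^-3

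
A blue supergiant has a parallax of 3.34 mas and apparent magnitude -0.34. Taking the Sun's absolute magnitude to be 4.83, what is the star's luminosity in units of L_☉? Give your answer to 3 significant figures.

L/L_☉ ≈ 105000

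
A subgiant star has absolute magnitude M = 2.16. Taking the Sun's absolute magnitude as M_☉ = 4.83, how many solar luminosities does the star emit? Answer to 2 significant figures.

L/L_☉ ≈ 12

M − M_☉ = 2.16 − 4.83 = -2.670
L/L_☉ = 10^(−0.4 (M − M_☉)) = 10^1.068 = 11.69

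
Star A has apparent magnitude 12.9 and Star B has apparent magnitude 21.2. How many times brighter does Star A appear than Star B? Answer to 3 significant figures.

2090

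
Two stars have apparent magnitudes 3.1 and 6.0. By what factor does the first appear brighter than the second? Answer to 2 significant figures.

14

Magnitude difference = -2.9
Flux ratio = 10^(−0.4 Δm) = 10^(−0.4 × -2.9) = 10^1.160 = 14.45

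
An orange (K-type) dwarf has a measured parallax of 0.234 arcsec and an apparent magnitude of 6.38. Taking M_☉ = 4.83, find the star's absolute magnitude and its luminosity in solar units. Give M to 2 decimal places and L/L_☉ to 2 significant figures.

M ≈ 8.23; L/L_☉ ≈ 0.044

d = 1/p = 1/0.234″ = 4.274 pc
M = m − 5 log₁₀ d + 5 = 6.38 − 5·0.6308 + 5 = 8.226
M − M_☉ = 8.226 − 4.83 = 3.396
L/L_☉ = 10^(−0.4 × 3.396) = 0.04381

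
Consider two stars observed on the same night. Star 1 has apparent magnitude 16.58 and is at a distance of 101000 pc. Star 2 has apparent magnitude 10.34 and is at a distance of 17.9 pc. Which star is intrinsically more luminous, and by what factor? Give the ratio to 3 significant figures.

Star 1 is more luminous, by a factor of 102000.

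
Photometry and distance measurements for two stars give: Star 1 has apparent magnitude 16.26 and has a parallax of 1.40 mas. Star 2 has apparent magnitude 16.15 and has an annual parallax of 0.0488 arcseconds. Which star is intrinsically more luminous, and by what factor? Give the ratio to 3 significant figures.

Star 1: p = 1.40 mas = 1.40×10^-3″ → d = 1/p = 714.3 pc
Star 1: M = m − 5 log₁₀ d + 5 = 16.26 − 5·2.8539 + 5 = 6.991
Star 2: d = 1/p = 1/0.0488″ = 20.49 pc
Star 2: M = m − 5 log₁₀ d + 5 = 16.15 − 5·1.3116 + 5 = 14.592
ΔM = M_1 − M_2 = 6.991 − (14.592) = -7.601; smaller M is more luminous → Star 1.
L ratio = 10^(0.4 |ΔM|) = 10^3.041 = 1098

Star 1 is more luminous, by a factor of 1100.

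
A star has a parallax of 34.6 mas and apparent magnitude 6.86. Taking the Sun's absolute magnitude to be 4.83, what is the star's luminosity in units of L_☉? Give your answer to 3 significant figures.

L/L_☉ ≈ 1.29

d = 1/p = 1000/34.6 mas = 28.90 pc
M = m − 5 log₁₀ d + 5 = 6.86 − 5·1.4609 + 5 = 4.555
M − M_☉ = 4.555 − 4.83 = -0.275
L/L_☉ = 10^(−0.4 × -0.275) = 1.288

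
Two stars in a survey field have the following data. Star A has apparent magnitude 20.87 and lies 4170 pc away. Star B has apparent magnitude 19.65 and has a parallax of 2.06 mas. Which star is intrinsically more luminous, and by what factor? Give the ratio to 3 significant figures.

Star A is more luminous, by a factor of 24.0.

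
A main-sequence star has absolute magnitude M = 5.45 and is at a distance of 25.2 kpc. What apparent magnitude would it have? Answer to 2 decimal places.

d = 25.2 kpc = 25200 pc
m = M + 5 log₁₀ d − 5 = 5.45 + 5·4.4014 − 5 = 22.457

m ≈ 22.46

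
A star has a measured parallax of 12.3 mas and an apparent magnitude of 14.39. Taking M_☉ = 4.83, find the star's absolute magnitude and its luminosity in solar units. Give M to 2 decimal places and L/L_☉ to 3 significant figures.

M ≈ 9.84; L/L_☉ ≈ 9.91×10^-3

d = 1/p = 1000/12.3 mas = 81.30 pc
M = m − 5 log₁₀ d + 5 = 14.39 − 5·1.9101 + 5 = 9.840
M − M_☉ = 9.840 − 4.83 = 5.010
L/L_☉ = 10^(−0.4 × 5.010) = 9.913×10^-3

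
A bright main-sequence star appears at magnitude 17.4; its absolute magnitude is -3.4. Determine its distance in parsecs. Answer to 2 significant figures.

Distance modulus: m − M = 17.4 − (-3.4) = 20.800
m − M = 5 log₁₀ d − 5
log₁₀ d = (m − M)/5 + 1 = 5.1600
d = 10^5.1600 = 144500 pc

d ≈ 140000 pc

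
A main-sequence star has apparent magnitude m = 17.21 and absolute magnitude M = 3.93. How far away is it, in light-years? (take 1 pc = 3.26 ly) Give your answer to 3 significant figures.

μ = m − M = 13.280
m − M = 5 log₁₀ d − 5
log₁₀ d = (m − M)/5 + 1 = 3.6560
d = 10^3.6560 = 4529 pc
= 14760 ly

d ≈ 14800 ly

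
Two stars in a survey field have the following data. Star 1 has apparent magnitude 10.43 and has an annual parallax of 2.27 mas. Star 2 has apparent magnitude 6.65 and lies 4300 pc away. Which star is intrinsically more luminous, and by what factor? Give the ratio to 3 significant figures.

Star 2 is more luminous, by a factor of 3100.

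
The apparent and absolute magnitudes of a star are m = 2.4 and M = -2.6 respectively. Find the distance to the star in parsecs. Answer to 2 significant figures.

Distance modulus: m − M = 2.4 − (-2.6) = 5.000
m − M = 5 log₁₀ d − 5
log₁₀ d = (m − M)/5 + 1 = 2.0000
d = 10^2.0000 = 100.0 pc

d ≈ 100 pc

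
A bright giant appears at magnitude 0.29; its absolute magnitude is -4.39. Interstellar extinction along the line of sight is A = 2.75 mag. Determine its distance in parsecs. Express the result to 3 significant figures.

m − M = 5 log₁₀(d/10 pc) + A  ⇒  0.29 − (-4.39) − 2.75 = 5 log₁₀(d/10)
1.930 = 5 log₁₀(d/10)
log₁₀ d = (m − M − A)/5 + 1 = 1.3860
d = 10^1.3860 = 24.32 pc

d ≈ 24.3 pc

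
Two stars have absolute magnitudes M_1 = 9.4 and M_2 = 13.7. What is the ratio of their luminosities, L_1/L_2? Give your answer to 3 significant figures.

L_1/L_2 ≈ 52.5

ΔM = M_1 − M_2 = -4.3
L_1/L_2 = 10^(−0.4 ΔM) = 10^1.720 = 52.48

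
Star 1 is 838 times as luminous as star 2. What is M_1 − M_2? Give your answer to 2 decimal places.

M_1 − M_2 ≈ -7.31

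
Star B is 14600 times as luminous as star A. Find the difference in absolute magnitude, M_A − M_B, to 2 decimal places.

M_A − M_B ≈ 10.41

Pogson: ΔM = −2.5 log₁₀(ratio) = −2.5 log₁₀(14600) = −2.5 × 4.1644 = -10.411
Star B is brighter so has the smaller magnitude: M_A − M_B is positive.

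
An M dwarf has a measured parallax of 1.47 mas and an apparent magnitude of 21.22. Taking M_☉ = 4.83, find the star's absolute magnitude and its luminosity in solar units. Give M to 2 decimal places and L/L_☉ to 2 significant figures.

M ≈ 12.06; L/L_☉ ≈ 1.3×10^-3

d = 1/p = 1000/1.47 mas = 680.3 pc
M = m − 5 log₁₀ d + 5 = 21.22 − 5·2.8327 + 5 = 12.057
M − M_☉ = 12.057 − 4.83 = 7.227
L/L_☉ = 10^(−0.4 × 7.227) = 1.286×10^-3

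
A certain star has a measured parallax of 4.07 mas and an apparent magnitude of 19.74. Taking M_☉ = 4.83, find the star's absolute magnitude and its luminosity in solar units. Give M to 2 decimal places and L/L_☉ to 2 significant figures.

M ≈ 12.79; L/L_☉ ≈ 6.6×10^-4

d = 1/p = 1000/4.07 mas = 245.7 pc
M = m − 5 log₁₀ d + 5 = 19.74 − 5·2.3904 + 5 = 12.788
M − M_☉ = 12.788 − 4.83 = 7.958
L/L_☉ = 10^(−0.4 × 7.958) = 6.559×10^-4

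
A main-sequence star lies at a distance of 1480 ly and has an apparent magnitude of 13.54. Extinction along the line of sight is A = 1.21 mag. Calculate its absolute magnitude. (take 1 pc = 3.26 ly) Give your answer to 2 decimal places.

d = 1480 ly / 3.26 = 454.0 pc
5 log₁₀(d/10 pc) = 5 log₁₀(454.0) − 5 = 8.285
M = m − 5 log₁₀(d/10) − A = 13.54 − 8.285 − 1.21 = 4.045

M ≈ 4.04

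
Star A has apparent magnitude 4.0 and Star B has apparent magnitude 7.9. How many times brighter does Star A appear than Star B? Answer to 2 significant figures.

36

Δm = 4.0 − (7.9) = -3.9
Flux ratio = 10^(−0.4 Δm) = 10^(−0.4 × -3.9) = 10^1.560 = 36.31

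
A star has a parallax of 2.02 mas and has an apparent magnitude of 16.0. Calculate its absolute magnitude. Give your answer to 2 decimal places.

p = 2.02 mas = 2.02×10^-3″ → d = 1/p = 495.0 pc
5 log₁₀(d/10 pc) = 5 log₁₀(495.0) − 5 = 8.473
M = m − 5 log₁₀(d/10) = 16.0 − 8.473 = 7.527

M ≈ 7.53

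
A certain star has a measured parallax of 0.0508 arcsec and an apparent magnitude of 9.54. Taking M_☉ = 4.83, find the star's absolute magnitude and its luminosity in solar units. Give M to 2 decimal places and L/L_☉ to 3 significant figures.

d = 1/p = 1/0.0508″ = 19.69 pc
M = m − 5 log₁₀ d + 5 = 9.54 − 5·1.2941 + 5 = 8.069
M − M_☉ = 8.069 − 4.83 = 3.239
L/L_☉ = 10^(−0.4 × 3.239) = 0.05061

M ≈ 8.07; L/L_☉ ≈ 0.0506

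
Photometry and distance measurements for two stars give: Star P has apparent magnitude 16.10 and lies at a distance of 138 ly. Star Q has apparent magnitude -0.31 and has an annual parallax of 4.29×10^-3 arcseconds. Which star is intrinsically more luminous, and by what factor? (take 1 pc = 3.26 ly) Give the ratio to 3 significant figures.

Star Q is more luminous, by a factor of 1.11×10^8.

Star P: d = 138 ly / 3.26 = 42.33 pc
Star P: M = m − 5 log₁₀ d + 5 = 16.10 − 5·1.6267 + 5 = 12.967
Star Q: d = 1/p = 1/4.29×10^-3″ = 233.1 pc
Star Q: M = m − 5 log₁₀ d + 5 = -0.31 − 5·2.3675 + 5 = -7.148
ΔM = M_P − M_Q = 12.967 − (-7.148) = 20.114; smaller M is more luminous → Star Q.
L ratio = 10^(0.4 |ΔM|) = 10^8.046 = 1.111×10^8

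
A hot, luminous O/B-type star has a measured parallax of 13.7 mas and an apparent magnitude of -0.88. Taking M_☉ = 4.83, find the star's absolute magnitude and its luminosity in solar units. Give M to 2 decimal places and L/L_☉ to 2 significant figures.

M ≈ -5.20; L/L_☉ ≈ 10000

d = 1/p = 1000/13.7 mas = 72.99 pc
M = m − 5 log₁₀ d + 5 = -0.88 − 5·1.8633 + 5 = -5.196
M − M_☉ = -5.196 − 4.83 = -10.026
L/L_☉ = 10^(−0.4 × -10.026) = 10250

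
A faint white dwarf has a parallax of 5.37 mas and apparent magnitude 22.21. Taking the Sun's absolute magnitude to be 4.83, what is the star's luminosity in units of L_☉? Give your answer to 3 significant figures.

d = 1/p = 1000/5.37 mas = 186.2 pc
M = m − 5 log₁₀ d + 5 = 22.21 − 5·2.2700 + 5 = 15.860
M − M_☉ = 15.860 − 4.83 = 11.030
L/L_☉ = 10^(−0.4 × 11.030) = 3.873×10^-5

L/L_☉ ≈ 3.87×10^-5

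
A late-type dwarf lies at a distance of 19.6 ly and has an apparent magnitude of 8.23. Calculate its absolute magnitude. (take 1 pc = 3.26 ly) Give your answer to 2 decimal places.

M ≈ 9.33

d = 19.6 ly / 3.26 = 6.012 pc
5 log₁₀(d/10 pc) = 5 log₁₀(6.012) − 5 = -1.105
M = m − 5 log₁₀(d/10) = 8.23 + 1.105 = 9.335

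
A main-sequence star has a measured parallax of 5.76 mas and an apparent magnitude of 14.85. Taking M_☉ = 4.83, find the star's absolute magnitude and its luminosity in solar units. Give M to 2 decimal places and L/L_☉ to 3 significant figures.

M ≈ 8.65; L/L_☉ ≈ 0.0296

d = 1/p = 1000/5.76 mas = 173.6 pc
M = m − 5 log₁₀ d + 5 = 14.85 − 5·2.2396 + 5 = 8.652
M − M_☉ = 8.652 − 4.83 = 3.822
L/L_☉ = 10^(−0.4 × 3.822) = 0.02959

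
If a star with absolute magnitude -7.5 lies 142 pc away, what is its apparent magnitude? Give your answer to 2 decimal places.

m = M + 5 log₁₀ d − 5 = -7.5 + 5·2.1523 − 5 = -1.739

m ≈ -1.74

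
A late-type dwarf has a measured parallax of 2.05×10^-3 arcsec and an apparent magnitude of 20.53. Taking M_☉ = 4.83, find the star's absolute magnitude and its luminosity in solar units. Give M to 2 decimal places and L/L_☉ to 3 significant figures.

d = 1/p = 1/2.05×10^-3″ = 487.8 pc
M = m − 5 log₁₀ d + 5 = 20.53 − 5·2.6882 + 5 = 12.089
M − M_☉ = 12.089 − 4.83 = 7.259
L/L_☉ = 10^(−0.4 × 7.259) = 1.249×10^-3

M ≈ 12.09; L/L_☉ ≈ 1.25×10^-3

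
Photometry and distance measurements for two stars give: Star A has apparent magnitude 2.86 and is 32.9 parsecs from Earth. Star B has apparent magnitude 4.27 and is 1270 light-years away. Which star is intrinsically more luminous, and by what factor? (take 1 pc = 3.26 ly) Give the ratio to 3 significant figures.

Star B is more luminous, by a factor of 38.3.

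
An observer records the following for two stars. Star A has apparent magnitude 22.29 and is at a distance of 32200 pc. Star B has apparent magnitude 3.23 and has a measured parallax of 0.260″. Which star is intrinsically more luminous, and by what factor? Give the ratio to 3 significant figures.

Star A: M = m − 5 log₁₀ d + 5 = 22.29 − 5·4.5079 + 5 = 4.751
Star B: d = 1/p = 1/0.260″ = 3.846 pc
Star B: M = m − 5 log₁₀ d + 5 = 3.23 − 5·0.5850 + 5 = 5.305
ΔM = M_A − M_B = 4.751 − (5.305) = -0.554; smaller M is more luminous → Star A.
L ratio = 10^(0.4 |ΔM|) = 10^0.222 = 1.666

Star A is more luminous, by a factor of 1.67.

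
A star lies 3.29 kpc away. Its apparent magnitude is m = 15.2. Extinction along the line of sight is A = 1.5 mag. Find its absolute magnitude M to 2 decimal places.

d = 3.29 kpc = 3290 pc
5 log₁₀(d/10 pc) = 5 log₁₀(3290) − 5 = 12.586
M = m − 5 log₁₀(d/10) − A = 15.2 − 12.586 − 1.5 = 1.114

M ≈ 1.11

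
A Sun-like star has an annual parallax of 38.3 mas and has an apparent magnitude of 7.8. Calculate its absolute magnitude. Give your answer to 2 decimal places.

M ≈ 5.72

p = 38.3 mas = 0.0383″ → d = 1/p = 26.11 pc
5 log₁₀(d/10 pc) = 5 log₁₀(26.11) − 5 = 2.084
M = m − 5 log₁₀(d/10) = 7.8 − 2.084 = 5.716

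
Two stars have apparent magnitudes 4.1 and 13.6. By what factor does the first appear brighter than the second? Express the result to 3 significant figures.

6310

Δm = 4.1 − (13.6) = -9.5
Flux ratio = 10^(−0.4 Δm) = 10^(−0.4 × -9.5) = 10^3.800 = 6310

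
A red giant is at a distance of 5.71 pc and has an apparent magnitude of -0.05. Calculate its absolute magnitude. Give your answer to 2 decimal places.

5 log₁₀(d/10 pc) = 5 log₁₀(5.710) − 5 = -1.217
M = m − 5 log₁₀(d/10) = -0.05 + 1.217 = 1.167

M ≈ 1.17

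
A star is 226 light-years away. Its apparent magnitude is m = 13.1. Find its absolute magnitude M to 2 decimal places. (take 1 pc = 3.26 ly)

d = 226 ly / 3.26 = 69.33 pc
5 log₁₀(d/10 pc) = 5 log₁₀(69.33) − 5 = 4.204
M = m − 5 log₁₀(d/10) = 13.1 − 4.204 = 8.896

M ≈ 8.90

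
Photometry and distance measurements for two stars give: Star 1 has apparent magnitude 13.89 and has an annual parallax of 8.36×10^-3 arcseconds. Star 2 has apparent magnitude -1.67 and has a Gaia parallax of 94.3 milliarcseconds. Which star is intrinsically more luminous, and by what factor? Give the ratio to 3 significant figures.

Star 1: d = 1/p = 1/8.36×10^-3″ = 119.6 pc
Star 1: M = m − 5 log₁₀ d + 5 = 13.89 − 5·2.0778 + 5 = 8.501
Star 2: p = 94.3 mas = 0.0943″ → d = 1/p = 10.60 pc
Star 2: M = m − 5 log₁₀ d + 5 = -1.67 − 5·1.0255 + 5 = -1.797
ΔM = M_1 − M_2 = 8.501 − (-1.797) = 10.298; smaller M is more luminous → Star 2.
L ratio = 10^(0.4 |ΔM|) = 10^4.119 = 13160

Star 2 is more luminous, by a factor of 13200.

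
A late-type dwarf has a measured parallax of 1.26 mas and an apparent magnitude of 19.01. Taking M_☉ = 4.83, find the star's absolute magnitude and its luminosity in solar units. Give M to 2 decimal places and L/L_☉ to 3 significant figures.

M ≈ 9.51; L/L_☉ ≈ 0.0134

d = 1/p = 1000/1.26 mas = 793.7 pc
M = m − 5 log₁₀ d + 5 = 19.01 − 5·2.8996 + 5 = 9.512
M − M_☉ = 9.512 − 4.83 = 4.682
L/L_☉ = 10^(−0.4 × 4.682) = 0.01340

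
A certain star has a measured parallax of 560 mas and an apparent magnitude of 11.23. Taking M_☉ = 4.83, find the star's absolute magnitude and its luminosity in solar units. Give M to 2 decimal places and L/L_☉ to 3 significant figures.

d = 1/p = 1000/560 mas = 1.786 pc
M = m − 5 log₁₀ d + 5 = 11.23 − 5·0.2518 + 5 = 14.971
M − M_☉ = 14.971 − 4.83 = 10.141
L/L_☉ = 10^(−0.4 × 10.141) = 8.783×10^-5

M ≈ 14.97; L/L_☉ ≈ 8.78×10^-5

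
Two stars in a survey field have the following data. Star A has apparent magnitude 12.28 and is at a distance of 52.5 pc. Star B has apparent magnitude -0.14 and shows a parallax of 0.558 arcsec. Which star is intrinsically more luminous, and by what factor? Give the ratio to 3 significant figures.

Star B is more luminous, by a factor of 108.

Star A: M = m − 5 log₁₀ d + 5 = 12.28 − 5·1.7202 + 5 = 8.679
Star B: d = 1/p = 1/0.558″ = 1.792 pc
Star B: M = m − 5 log₁₀ d + 5 = -0.14 − 5·0.2534 + 5 = 3.593
ΔM = M_A − M_B = 8.679 − (3.593) = 5.086; smaller M is more luminous → Star B.
L ratio = 10^(0.4 |ΔM|) = 10^2.034 = 108.2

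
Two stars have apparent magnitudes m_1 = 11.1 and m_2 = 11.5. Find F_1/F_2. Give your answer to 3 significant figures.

F_1/F_2 ≈ 1.45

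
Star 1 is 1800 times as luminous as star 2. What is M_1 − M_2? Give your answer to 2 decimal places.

Pogson: ΔM = −2.5 log₁₀(ratio) = −2.5 log₁₀(1800) = −2.5 × 3.2553 = -8.138
Star 1 is brighter, so it has the smaller magnitude: the difference is negative.

M_1 − M_2 ≈ -8.14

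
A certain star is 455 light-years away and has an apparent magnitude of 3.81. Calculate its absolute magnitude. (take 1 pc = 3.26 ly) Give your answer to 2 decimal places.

d = 455 ly / 3.26 = 139.6 pc
5 log₁₀(d/10 pc) = 5 log₁₀(139.6) − 5 = 5.724
M = m − 5 log₁₀(d/10) = 3.81 − 5.724 = -1.914

M ≈ -1.91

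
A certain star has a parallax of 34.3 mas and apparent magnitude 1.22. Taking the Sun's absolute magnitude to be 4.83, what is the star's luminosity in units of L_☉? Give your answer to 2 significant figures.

d = 1/p = 1000/34.3 mas = 29.15 pc
M = m − 5 log₁₀ d + 5 = 1.22 − 5·1.4647 + 5 = -1.104
M − M_☉ = -1.104 − 4.83 = -5.934
L/L_☉ = 10^(−0.4 × -5.934) = 236.3

L/L_☉ ≈ 240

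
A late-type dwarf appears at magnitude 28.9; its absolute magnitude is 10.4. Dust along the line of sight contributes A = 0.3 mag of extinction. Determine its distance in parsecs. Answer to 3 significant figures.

d ≈ 43700 pc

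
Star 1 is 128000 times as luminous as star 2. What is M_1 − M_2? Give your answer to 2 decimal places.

M_1 − M_2 ≈ -12.77

Pogson: ΔM = −2.5 log₁₀(ratio) = −2.5 log₁₀(128000) = −2.5 × 5.1072 = -12.768
Star 1 is brighter, so it has the smaller magnitude: the difference is negative.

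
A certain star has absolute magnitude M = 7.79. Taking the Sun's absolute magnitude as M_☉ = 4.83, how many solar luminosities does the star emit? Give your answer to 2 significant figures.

M − M_☉ = 7.79 − 4.83 = 2.960
L/L_☉ = 10^(−0.4 (M − M_☉)) = 10^-1.184 = 0.06546

L/L_☉ ≈ 0.065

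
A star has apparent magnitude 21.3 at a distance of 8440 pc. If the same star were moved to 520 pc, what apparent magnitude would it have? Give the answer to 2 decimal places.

m ≈ 15.25

Flux ∝ 1/d², so Δm = 5 log₁₀(d₂/d₁) = 5 log₁₀(520/8440) = -6.052
m₂ = m₁ + Δm = 21.3 + (-6.052) = 15.248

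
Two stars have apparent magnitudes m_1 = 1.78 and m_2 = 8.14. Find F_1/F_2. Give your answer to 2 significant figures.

Δm = 1.78 − (8.14) = -6.36
Flux ratio = 10^(−0.4 Δm) = 10^(−0.4 × -6.36) = 10^2.544 = 349.9

F_1/F_2 ≈ 350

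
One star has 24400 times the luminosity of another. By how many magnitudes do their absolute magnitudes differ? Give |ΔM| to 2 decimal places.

|ΔM| ≈ 10.97

Pogson: ΔM = −2.5 log₁₀(ratio) = −2.5 log₁₀(24400) = −2.5 × 4.3874 = -10.968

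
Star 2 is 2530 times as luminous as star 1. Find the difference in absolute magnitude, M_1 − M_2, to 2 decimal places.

Pogson: ΔM = −2.5 log₁₀(ratio) = −2.5 log₁₀(2530) = −2.5 × 3.4031 = -8.508
Star 2 is brighter so has the smaller magnitude: M_1 − M_2 is positive.

M_1 − M_2 ≈ 8.51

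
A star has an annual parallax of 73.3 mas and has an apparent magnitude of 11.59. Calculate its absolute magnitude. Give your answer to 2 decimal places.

p = 73.3 mas = 0.0733″ → d = 1/p = 13.64 pc
5 log₁₀(d/10 pc) = 5 log₁₀(13.64) − 5 = 0.674
M = m − 5 log₁₀(d/10) = 11.59 − 0.674 = 10.916

M ≈ 10.92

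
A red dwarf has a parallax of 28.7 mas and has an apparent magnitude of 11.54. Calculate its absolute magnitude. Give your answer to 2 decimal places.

p = 28.7 mas = 0.0287″ → d = 1/p = 34.84 pc
5 log₁₀(d/10 pc) = 5 log₁₀(34.84) − 5 = 2.711
M = m − 5 log₁₀(d/10) = 11.54 − 2.711 = 8.829

M ≈ 8.83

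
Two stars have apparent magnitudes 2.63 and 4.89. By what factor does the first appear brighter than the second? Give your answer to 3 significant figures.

Magnitude difference = -2.26
Flux ratio = 10^(−0.4 Δm) = 10^(−0.4 × -2.26) = 10^0.904 = 8.017

8.02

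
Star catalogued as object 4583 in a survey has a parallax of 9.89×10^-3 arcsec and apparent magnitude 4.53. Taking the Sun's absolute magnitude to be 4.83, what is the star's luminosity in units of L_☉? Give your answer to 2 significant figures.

L/L_☉ ≈ 130

d = 1/p = 1/9.89×10^-3″ = 101.1 pc
M = m − 5 log₁₀ d + 5 = 4.53 − 5·2.0048 + 5 = -0.494
M − M_☉ = -0.494 − 4.83 = -5.324
L/L_☉ = 10^(−0.4 × -5.324) = 134.8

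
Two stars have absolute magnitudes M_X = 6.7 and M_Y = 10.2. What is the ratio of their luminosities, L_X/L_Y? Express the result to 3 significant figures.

L_X/L_Y ≈ 25.1

ΔM = M_X − M_Y = -3.5
L_X/L_Y = 10^(−0.4 ΔM) = 10^1.400 = 25.12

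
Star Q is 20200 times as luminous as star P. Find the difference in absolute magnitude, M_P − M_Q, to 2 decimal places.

M_P − M_Q ≈ 10.76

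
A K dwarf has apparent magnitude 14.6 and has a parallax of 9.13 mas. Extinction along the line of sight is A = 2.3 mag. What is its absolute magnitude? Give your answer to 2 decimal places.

M ≈ 7.10

p = 9.13 mas = 9.13×10^-3″ → d = 1/p = 109.5 pc
5 log₁₀(d/10 pc) = 5 log₁₀(109.5) − 5 = 5.198
M = m − 5 log₁₀(d/10) − A = 14.6 − 5.198 − 2.3 = 7.102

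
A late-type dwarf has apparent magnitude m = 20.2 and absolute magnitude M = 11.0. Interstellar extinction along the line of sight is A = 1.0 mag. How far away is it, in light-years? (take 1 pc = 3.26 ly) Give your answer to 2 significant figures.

m − M = 5 log₁₀(d/10 pc) + A  ⇒  20.2 − (11.0) − 1.0 = 5 log₁₀(d/10)
8.200 = 5 log₁₀(d/10)
log₁₀ d = (m − M − A)/5 + 1 = 2.6400
d = 10^2.6400 = 436.5 pc
= 1423 ly

d ≈ 1400 ly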